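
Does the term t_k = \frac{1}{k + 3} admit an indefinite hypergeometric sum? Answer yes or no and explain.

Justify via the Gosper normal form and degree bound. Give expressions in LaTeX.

No — t_k has no hypergeometric antidifference.

r(k) = (k + 3)/(k + 4) after simplifying.
A = k + 3, B = k + 4, C = 1.
Set up (k + 3)·f(k+1) − (k + 3)·f(k) − (1) = 0.
From deg A=1, deg B=1, deg C=0: d=0.
Put f(k) = c0: A·f(k+1) − B(k−1)·f(k) − C = -1; need -1 = 0 — inconsistent ⇒ no f, not summable.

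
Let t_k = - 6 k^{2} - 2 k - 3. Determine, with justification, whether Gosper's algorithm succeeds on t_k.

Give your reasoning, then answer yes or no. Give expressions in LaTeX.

Yes. s_k = k \left(- 2 k^{2} + 2 k - 3\right).

t_(k+1)/t_k = (6*k**2 + 14*k + 11)/(6*k**2 + 2*k + 3).
Factor: A=1; B=1; C=k**2 + k/3 + 1/2.
f must satisfy (1)·f(k+1) − (1)·f(k) = k**2 + k/3 + 1/2.
d = 3 from the (0,0,2) case.
Match coefficients ⇒ f(k) = k*(2*k**2 - 2*k + 3)/6.
Then R = B(k−1)f/C = k*(2*k**2 - 2*k + 3)/(6*k**2 + 2*k + 3), so s_k = R(k)·t_k = k*(-2*k**2 + 2*k - 3).
s_(k+1) − s_k = -6*k**2 - 2*k - 3 = t_k.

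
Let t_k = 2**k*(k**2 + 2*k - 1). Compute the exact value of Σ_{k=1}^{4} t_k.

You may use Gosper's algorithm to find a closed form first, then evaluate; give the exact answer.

Σ = 512

t_(k+1)/t_k = 2*(k**2 + 4*k + 2)/(k**2 + 2*k - 1).
Gosper form: A/B · C(k+1)/C(k) with A=2, B=1, C=k**2 + 2*k - 1.
Set up (2)·f(k+1) − (1)·f(k) − (k**2 + 2*k - 1) = 0.
d = 2 from the (0,0,2) case.
Solve for f: f(k) = (k - 1)**2 (degree 2 ≤ 2).
Certificate R = B(k−1)f/C = (k - 1)**2/(k**2 + 2*k - 1) gives s_k = 2**k*(k**2 - 2*k + 1).
Check: Δs_k = 2**k*(k**2 + 2*k - 1). ✓
Telescoping: Σ = s_(5) − s_(1) = 512 − (0) = 512.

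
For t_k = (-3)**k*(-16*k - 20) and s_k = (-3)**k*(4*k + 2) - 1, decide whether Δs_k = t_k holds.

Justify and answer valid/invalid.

s_(k+1) = (-3)**(k + 1)*(4*k + 6) - 1
s_(k+1) − s_k = (-3)**k*(-16*k - 20)
(s_(k+1) − s_k) − t_k = 0

valid (s_(k+1) − s_k reduces to t_k)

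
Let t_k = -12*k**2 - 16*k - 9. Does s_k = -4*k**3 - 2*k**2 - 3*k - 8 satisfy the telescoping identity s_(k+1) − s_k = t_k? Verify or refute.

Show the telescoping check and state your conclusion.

s_(k+1) = -4*k**3 - 14*k**2 - 19*k - 17
s_(k+1) − s_k = -12*k**2 - 16*k - 9
(s_(k+1) − s_k) − t_k = 0

valid (s_(k+1) − s_k reduces to t_k)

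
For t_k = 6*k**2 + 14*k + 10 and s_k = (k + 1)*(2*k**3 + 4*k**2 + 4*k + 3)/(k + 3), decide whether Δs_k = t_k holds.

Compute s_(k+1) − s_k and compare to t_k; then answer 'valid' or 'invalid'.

Invalid: residual 2*(-4*k**3 - 28*k**2 - 48*k - 27)/(k**2 + 7*k + 12) ≠ 0.

s_(k+1) = (2*k**4 + 14*k**3 + 38*k**2 + 49*k + 26)/(k + 4)
s_(k+1) − s_k = 2*(3*k**4 + 24*k**3 + 62*k**2 + 71*k + 33)/(k**2 + 7*k + 12)
(s_(k+1) − s_k) − t_k = 2*(-4*k**3 - 28*k**2 - 48*k - 27)/(k**2 + 7*k + 12)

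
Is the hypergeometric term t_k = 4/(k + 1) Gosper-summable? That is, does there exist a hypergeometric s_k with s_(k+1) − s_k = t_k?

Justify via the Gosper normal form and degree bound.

No; the coefficient equations for f are inconsistent.

The ratio is (k + 1)/(k + 2).
Gosper form: A/B · C(k+1)/C(k) with A=k + 1, B=k + 2, C=1.
Set up (k + 1)·f(k+1) − (k + 1)·f(k) − (1) = 0.
d = 0 from the (1,1,0) case.
Put f(k) = c0: A·f(k+1) − B(k−1)·f(k) − C = -1; need -1 = 0 — inconsistent ⇒ no f, not summable.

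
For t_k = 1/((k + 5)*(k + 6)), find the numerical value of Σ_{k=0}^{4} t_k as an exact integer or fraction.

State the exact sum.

r(k) = (k + 5)/(k + 7) after simplifying.
So A=k + 5 and B=k + 7, with C=1.
Need (k + 5)·f(k+1) − (k + 6)·f(k) = 1.
deg f ≤ 1 (via 1,1,0).
A polynomial solution: f(k) = k/5.
So s_k = (B(k−1)f/C)·t_k = (k*(k + 6)/5)·t_k = k/(5*(k + 5)).
s_(k+1) − s_k = 1/(k**2 + 11*k + 30) = t_k.
Σ_(k=0)^(4) t_k = s_(5) − s_(0) = 1/10 − (0) = 1/10.

Σ = 1/10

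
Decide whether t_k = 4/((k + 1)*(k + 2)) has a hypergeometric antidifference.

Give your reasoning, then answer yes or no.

The ratio is (k + 1)/(k + 3).
Gosper form: A/B · C(k+1)/C(k) with A=k + 1, B=k + 3, C=1.
Need (k + 1)·f(k+1) − (k + 2)·f(k) = 1.
Degrees (1,1,0) ⇒ d ≤ 1.
Solve for f: f(k) = k (degree 1 ≤ 1).
R(k) = B(k−1)·f(k)/C(k) = k*(k + 2); s_k = R·t_k = 4*k/(k + 1).
Check: Δs_k = 4/(k**2 + 3*k + 2). ✓

Yes. s_k = 4*k/(k + 1).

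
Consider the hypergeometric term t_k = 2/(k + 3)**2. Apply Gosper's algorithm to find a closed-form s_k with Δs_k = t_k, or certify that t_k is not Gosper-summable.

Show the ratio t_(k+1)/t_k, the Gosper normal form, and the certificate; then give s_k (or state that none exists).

not Gosper-summable; s_k does not exist

The ratio is (k + 3)**2/(k + 4)**2.
So A=k**2 + 6*k + 9 and B=k**2 + 8*k + 16, with C=1.
Need (k**2 + 6*k + 9)·f(k+1) − (k**2 + 6*k + 9)·f(k) = 1.
deg f ≤ 0 (via 2,2,0).
f = c0 ⇒ A·f(k+1) − B(k−1)·f(k) − C = -1. The system {-1 = 0} is inconsistent; no antidifference.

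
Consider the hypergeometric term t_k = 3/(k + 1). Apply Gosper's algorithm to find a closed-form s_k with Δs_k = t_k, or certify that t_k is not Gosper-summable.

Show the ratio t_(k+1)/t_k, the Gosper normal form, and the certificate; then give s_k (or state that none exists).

r(k) = (k + 1)/(k + 2) after simplifying.
Gosper form: A/B · C(k+1)/C(k) with A=k + 1, B=k + 2, C=1.
Key eq: (k + 1)·f(k+1) = (k + 1)·f(k) + (1).
Bound: deg f ≤ 0.
Generic f = c0 gives residual -1; -1 = 0 cannot hold, so t_k is not Gosper-summable.

not Gosper-summable; s_k does not exist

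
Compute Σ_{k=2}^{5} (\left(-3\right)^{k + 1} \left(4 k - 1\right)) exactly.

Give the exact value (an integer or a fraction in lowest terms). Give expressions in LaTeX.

Σ = 10908

The ratio is 3*(-4*k - 3)/(4*k - 1).
So A=-3 and B=1, with C=k - 1/4.
Key eq: (-3)·f(k+1) = (1)·f(k) + (k - 1/4).
Bound: deg f ≤ 1.
Match coefficients ⇒ f(k) = -(k - 1)/4.
Get s_k = R·t_k = (-3)**(k + 1)*(1 - k) with R(k) = B(k−1)f(k)/C(k) = -(k - 1)/(4*k - 1).
Check: Δs_k = (-3)**(k + 1)*(4*k - 1). ✓
Telescoping: Σ = s_(6) − s_(2) = 10935 − (27) = 10908.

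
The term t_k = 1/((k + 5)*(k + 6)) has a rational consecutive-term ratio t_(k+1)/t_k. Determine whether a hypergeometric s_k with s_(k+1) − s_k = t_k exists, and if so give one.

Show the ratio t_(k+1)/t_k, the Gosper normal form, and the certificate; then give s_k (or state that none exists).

t_(k+1)/t_k = (k + 5)/(k + 7).
So A=k + 5 and B=k + 7, with C=1.
Set up (k + 5)·f(k+1) − (k + 6)·f(k) − (1) = 0.
deg f ≤ 1 (via 1,1,0).
Coefficient equations give f(k) = k/5.
Certificate R = B(k−1)f/C = k*(k + 6)/5 gives s_k = k/(5*(k + 5)).
Δs = 1/(k**2 + 11*k + 30), as required.

s_k = k/(5*(k + 5))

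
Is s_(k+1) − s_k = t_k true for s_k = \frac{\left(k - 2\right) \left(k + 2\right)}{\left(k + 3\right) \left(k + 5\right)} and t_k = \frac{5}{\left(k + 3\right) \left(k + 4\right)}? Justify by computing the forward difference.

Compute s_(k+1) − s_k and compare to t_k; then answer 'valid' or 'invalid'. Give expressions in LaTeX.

s_(k+1) = (k - 1)*(k + 3)/((k + 4)*(k + 6))
s_(k+1) − s_k = (8*k**2 + 46*k + 51)/(k**4 + 18*k**3 + 119*k**2 + 342*k + 360)
(s_(k+1) − s_k) − t_k = 3*(k**2 - 3*k - 33)/(k**4 + 18*k**3 + 119*k**2 + 342*k + 360)

Invalid: residual \frac{3 \left(k^{2} - 3 k - 33\right)}{k^{4} + 18 k^{3} + 119 k^{2} + 342 k + 360} ≠ 0.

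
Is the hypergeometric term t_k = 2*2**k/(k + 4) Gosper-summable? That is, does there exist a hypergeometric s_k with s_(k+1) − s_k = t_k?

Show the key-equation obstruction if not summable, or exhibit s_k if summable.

The ratio is 2*(k + 4)/(k + 5).
Normal form (A,B,C) = (2*k + 8, k + 5, 1).
f must satisfy (2*k + 8)·f(k+1) − (k + 4)·f(k) = 1.
deg f ≤ -1 (via 1,1,0).
Negative degree bound (-1): no f exists, t_k not Gosper-summable.

No — negative degree bound, so no certificate f.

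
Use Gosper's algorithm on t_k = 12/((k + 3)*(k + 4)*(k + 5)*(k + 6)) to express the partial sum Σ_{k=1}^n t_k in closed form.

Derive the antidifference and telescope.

S(n) = n*(n**2 + 15*n + 74)/(30*(n**3 + 15*n**2 + 74*n + 120))

Ratio r(k) = (k + 3)/(k + 7).
So A=k + 3 and B=k + 7, with C=1.
Need (k + 3)·f(k+1) − (k + 6)·f(k) = 1.
deg f ≤ 3 (via 1,1,0).
Coefficient equations give f(k) = k*(k**2 + 12*k + 47)/180.
Then R = B(k−1)f/C = k*(k + 6)*(k**2 + 12*k + 47)/180, so s_k = R(k)·t_k = k*(k**2 + 12*k + 47)/(15*(k + 3)*(k + 4)*(k + 5)).
Verify: 12/(k**4 + 18*k**3 + 119*k**2 + 342*k + 360) matches t_k.
Telescope: S(n) = s_(n+1) − s_(1) = (n**3 + 15*n**2 + 74*n + 60)/(15*(n**3 + 15*n**2 + 74*n + 120)) − (1/30) = n*(n**2 + 15*n + 74)/(30*(n**3 + 15*n**2 + 74*n + 120)).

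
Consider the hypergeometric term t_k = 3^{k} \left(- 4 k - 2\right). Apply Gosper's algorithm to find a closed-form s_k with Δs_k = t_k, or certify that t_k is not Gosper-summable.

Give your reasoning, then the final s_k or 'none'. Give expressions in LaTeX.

Step 1: r(k) = 3*(2*k + 3)/(2*k + 1).
Take A(k)=3, B(k)=1, C(k)=k + 1/2.
Set up (3)·f(k+1) − (1)·f(k) − (k + 1/2) = 0.
From deg A=0, deg B=0, deg C=1: d=1.
Solve for f: f(k) = (k - 1)/2 (degree 1 ≤ 1).
Then R = B(k−1)f/C = (k - 1)/(2*k + 1), so s_k = R(k)·t_k = 2*3**k*(1 - k).
Check: Δs_k = 3**k*(-4*k - 2). ✓

s_k = 2 \cdot 3^{k} \left(1 - k\right)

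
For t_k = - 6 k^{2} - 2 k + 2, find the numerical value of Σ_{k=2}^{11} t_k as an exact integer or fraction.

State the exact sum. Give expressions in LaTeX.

Σ = -3140

Compute t_(k+1)/t_k: get (k + 3*(k + 1)**2)/(3*k**2 + k - 1).
Factor: A=1; B=1; C=k**2 + k/3 - 1/3.
Key eq: (1)·f(k+1) = (1)·f(k) + (k**2 + k/3 - 1/3).
d = 3 from the (0,0,2) case.
Solve for f: f(k) = k*(k**2 - k - 1)/3 (degree 3 ≤ 3).
R(k) = B(k−1)·f(k)/C(k) = k*(k**2 - k - 1)/(3*k**2 + k - 1); s_k = R·t_k = 2*k*(-k**2 + k + 1).
s_(k+1) − s_k = -6*k**2 - 2*k + 2 = t_k.
Sum = s_(12) − s_(2); s_(12) = -3144, s_(2) = -4 ⇒ -3140.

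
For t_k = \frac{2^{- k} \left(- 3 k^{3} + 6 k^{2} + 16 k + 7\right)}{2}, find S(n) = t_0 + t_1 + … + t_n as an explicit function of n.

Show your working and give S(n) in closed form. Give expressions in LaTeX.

The ratio is (3*k**3 + 3*k**2 - 19*k - 26)/(2*(3*k**3 - 6*k**2 - 16*k - 7)).
A = 1/2, B = 1, C = k**3 - 2*k**2 - 16*k/3 - 7/3.
Key eq: (1/2)·f(k+1) = (1)·f(k) + (k**3 - 2*k**2 - 16*k/3 - 7/3).
From deg A=0, deg B=0, deg C=3: d=3.
Solve for f: f(k) = -2*(3*k**3 + 3*k**2 - k - 2)/3 (degree 3 ≤ 3).
Certificate R = B(k−1)f/C = -2*(3*k**3 + 3*k**2 - k - 2)/((k + 1)*(3*k**2 - 9*k - 7)) gives s_k = (3*k**3 + 3*k**2 - k - 2)/2**k.
Verify: (-3*k**3 + 6*k**2 + 16*k + 7)/(2*2**k) matches t_k.
s_(n+1) = 2**(-n - 1)*(3*n**3 + 12*n**2 + 14*n + 3) and s_(0) = -2, so S(n) = 2**(-n - 1)*(2**(n + 2) + 3*n**3 + 12*n**2 + 14*n + 3).

S(n) = 2^{- n - 1} \left(2^{n + 2} + 3 n^{3} + 12 n^{2} + 14 n + 3\right)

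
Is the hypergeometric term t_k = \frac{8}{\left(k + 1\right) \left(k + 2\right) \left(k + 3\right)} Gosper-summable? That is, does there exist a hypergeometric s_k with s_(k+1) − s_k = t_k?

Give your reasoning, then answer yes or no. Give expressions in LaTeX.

Yes. s_k = \frac{2 k \left(k + 3\right)}{\left(k + 1\right) \left(k + 2\right)}.

The ratio is (k + 1)/(k + 4).
Take A(k)=k + 1, B(k)=k + 4, C(k)=1.
Key eq: (k + 1)·f(k+1) = (k + 3)·f(k) + (1).
Bound: deg f ≤ 2.
Match coefficients ⇒ f(k) = k*(k + 3)/4.
Get s_k = R·t_k = 2*k*(k + 3)/((k + 1)*(k + 2)) with R(k) = B(k−1)f(k)/C(k) = k*(k + 3)**2/4.
Verify: 8/(k**3 + 6*k**2 + 11*k + 6) matches t_k.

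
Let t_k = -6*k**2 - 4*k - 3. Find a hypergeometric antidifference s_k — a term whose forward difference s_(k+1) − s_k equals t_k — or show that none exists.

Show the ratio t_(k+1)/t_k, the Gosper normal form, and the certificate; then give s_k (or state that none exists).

Step 1: r(k) = (6*k**2 + 16*k + 13)/(6*k**2 + 4*k + 3).
Normal form (A,B,C) = (1, 1, k**2 + 2*k/3 + 1/2).
Set up (1)·f(k+1) − (1)·f(k) − (k**2 + 2*k/3 + 1/2) = 0.
From deg A=0, deg B=0, deg C=2: d=3.
A polynomial solution: f(k) = k*(2*k**2 - k + 2)/6.
So s_k = (B(k−1)f/C)·t_k = (k*(2*k**2 - k + 2)/(6*k**2 + 4*k + 3))·t_k = k*(-2*k**2 + k - 2).
s_(k+1) − s_k = -6*k**2 - 4*k - 3 = t_k.

s_k = k*(-2*k**2 + k - 2)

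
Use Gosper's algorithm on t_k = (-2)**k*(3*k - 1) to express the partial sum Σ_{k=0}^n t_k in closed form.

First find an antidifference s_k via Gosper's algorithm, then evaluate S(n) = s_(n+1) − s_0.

S(n) = 2*(-2)**n*n - 1

t_(k+1)/t_k = 2*(-3*k - 2)/(3*k - 1).
Normal form (A,B,C) = (-2, 1, k - 1/3).
Solve (-2)·f(k+1) − (1)·f(k) = k - 1/3.
Degrees (0,0,1) ⇒ d ≤ 1.
Solve for f: f(k) = -(k - 1)/3 (degree 1 ≤ 1).
R(k) = B(k−1)·f(k)/C(k) = -(k - 1)/(3*k - 1); s_k = R·t_k = (-2)**k*(1 - k).
Δs = (-2)**k*(3*k - 1), as required.
Evaluate: s_(n+1) = 2*(-2)**n*n; subtract s_(0) = 1 ⇒ S(n) = 2*(-2)**n*n - 1.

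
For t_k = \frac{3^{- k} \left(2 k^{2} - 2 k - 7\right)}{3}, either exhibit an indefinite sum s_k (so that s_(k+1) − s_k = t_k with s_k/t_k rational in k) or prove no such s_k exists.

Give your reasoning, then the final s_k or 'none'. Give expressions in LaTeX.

Step 1: r(k) = (2*k**2 + 2*k - 7)/(3*(2*k**2 - 2*k - 7)).
Factor: A=1/3; B=1; C=k**2 - k - 7/2.
Key eq: (1/3)·f(k+1) = (1)·f(k) + (k**2 - k - 7/2).
Degrees (0,0,2) ⇒ d ≤ 2.
Coefficient equations give f(k) = -3*(k**2 - 3)/2.
Certificate R = B(k−1)f/C = -3*(k**2 - 3)/(2*k**2 - 2*k - 7) gives s_k = (3 - k**2)/3**k.
Δs = (2*k**2 - 2*k - 7)/(3*3**k), as required.

s_k = 3^{- k} \left(3 - k^{2}\right)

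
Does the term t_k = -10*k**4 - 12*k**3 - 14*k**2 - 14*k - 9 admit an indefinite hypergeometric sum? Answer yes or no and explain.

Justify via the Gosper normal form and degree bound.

The ratio is (10*k**4 + 52*k**3 + 110*k**2 + 118*k + 59)/(10*k**4 + 12*k**3 + 14*k**2 + 14*k + 9).
So A=1 and B=1, with C=k**4 + 6*k**3/5 + 7*k**2/5 + 7*k/5 + 9/10.
f must satisfy (1)·f(k+1) − (1)·f(k) = k**4 + 6*k**3/5 + 7*k**2/5 + 7*k/5 + 9/10.
Bound: deg f ≤ 5.
A polynomial solution: f(k) = k*(2*k**4 - 2*k**3 + 2*k**2 + 3*k + 4)/10.
R(k) = B(k−1)·f(k)/C(k) = k*(2*k**4 - 2*k**3 + 2*k**2 + 3*k + 4)/(10*k**4 + 12*k**3 + 14*k**2 + 14*k + 9); s_k = R·t_k = k*(-2*k**4 + 2*k**3 - 2*k**2 - 3*k - 4).
s_(k+1) − s_k = -10*k**4 - 12*k**3 - 14*k**2 - 14*k - 9 = t_k.

Yes. s_k = k*(-2*k**4 + 2*k**3 - 2*k**2 - 3*k - 4).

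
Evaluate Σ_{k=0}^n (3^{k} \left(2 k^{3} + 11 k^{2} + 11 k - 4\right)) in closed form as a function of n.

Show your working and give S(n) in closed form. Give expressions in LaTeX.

t_(k+1)/t_k = 3*(2*k**3 + 17*k**2 + 39*k + 20)/(2*k**3 + 11*k**2 + 11*k - 4).
Factor: A=3; B=1; C=k**3 + 11*k**2/2 + 11*k/2 - 2.
Solve (3)·f(k+1) − (1)·f(k) = k**3 + 11*k**2/2 + 11*k/2 - 2.
Bound: deg f ≤ 3.
A polynomial solution: f(k) = (k + 1)*(k**2 - 2)/2.
R(k) = B(k−1)·f(k)/C(k) = (k + 1)*(k**2 - 2)/((k + 4)*(2*k**2 + 3*k - 1)); s_k = R·t_k = 3**k*(k**3 + k**2 - 2*k - 2).
Verify: 3**k*(2*k**3 + 11*k**2 + 11*k - 4) matches t_k.
Σ_(k=0)^n t_k = s_(n+1) − s_(0) = (3**(n + 1)*(n**3 + 4*n**2 + 3*n - 2)) − (-2), i.e. 3*3**n*n**3 + 12*3**n*n**2 + 9*3**n*n - 6*3**n + 2.

S(n) = 3 \cdot 3^{n} n^{3} + 12 \cdot 3^{n} n^{2} + 9 \cdot 3^{n} n - 6 \cdot 3^{n} + 2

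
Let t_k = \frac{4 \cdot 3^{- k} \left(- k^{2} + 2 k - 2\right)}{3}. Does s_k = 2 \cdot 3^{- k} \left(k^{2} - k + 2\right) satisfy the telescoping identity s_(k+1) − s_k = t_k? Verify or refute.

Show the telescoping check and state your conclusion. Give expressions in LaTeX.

valid; difference matches t_k

s_(k+1) = 2*3**(-k - 1)*(k**2 + k + 2)
s_(k+1) − s_k = 4*(-k**2 + 2*k - 2)/(3*3**k)
(s_(k+1) − s_k) − t_k = 0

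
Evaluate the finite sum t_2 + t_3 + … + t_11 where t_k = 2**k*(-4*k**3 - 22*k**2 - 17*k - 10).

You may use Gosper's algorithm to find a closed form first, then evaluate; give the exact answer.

The ratio is 2*(4*k**3 + 34*k**2 + 73*k + 53)/(4*k**3 + 22*k**2 + 17*k + 10).
Normal form (A,B,C) = (2, 1, k**3 + 11*k**2/2 + 17*k/4 + 5/2).
Solve (2)·f(k+1) − (1)·f(k) = k**3 + 11*k**2/2 + 17*k/4 + 5/2.
Bound: deg f ≤ 3.
A polynomial solution: f(k) = (4*k**3 - 2*k**2 + k + 4)/4.
Then R = B(k−1)f/C = (4*k**3 - 2*k**2 + k + 4)/(4*k**3 + 22*k**2 + 17*k + 10), so s_k = R(k)·t_k = 2**k*(-4*k**3 + 2*k**2 - k - 4).
Check: Δs_k = 2**k*(-4*k**3 - 22*k**2 - 17*k - 10). ✓
Telescoping: Σ = s_(12) − s_(2) = -27197440 − (-120) = -27197320.

Σ = -27197320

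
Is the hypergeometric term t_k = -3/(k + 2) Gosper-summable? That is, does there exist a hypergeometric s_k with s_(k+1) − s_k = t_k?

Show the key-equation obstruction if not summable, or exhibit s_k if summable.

Compute t_(k+1)/t_k: get (k + 2)/(k + 3).
A = k + 2, B = k + 3, C = 1.
Set up (k + 2)·f(k+1) − (k + 2)·f(k) − (1) = 0.
deg f ≤ 0 (via 1,1,0).
Put f(k) = c0: A·f(k+1) − B(k−1)·f(k) − C = -1; need -1 = 0 — inconsistent ⇒ no f, not summable.

No — t_k has no hypergeometric antidifference.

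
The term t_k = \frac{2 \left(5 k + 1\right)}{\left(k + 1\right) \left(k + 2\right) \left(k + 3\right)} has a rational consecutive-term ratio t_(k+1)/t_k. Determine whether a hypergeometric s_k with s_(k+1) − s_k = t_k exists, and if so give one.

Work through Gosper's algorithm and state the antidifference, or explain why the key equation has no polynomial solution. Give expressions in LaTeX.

s_k = \frac{k \left(3 k - 1\right)}{\left(k + 1\right) \left(k + 2\right)}

r(k) = (k + 1)*(5*k + 6)/((k + 4)*(5*k + 1)) after simplifying.
Factor: A=k + 1; B=k + 4; C=k + 1/5.
Solve (k + 1)·f(k+1) − (k + 3)·f(k) = k + 1/5.
d = 2 from the (1,1,1) case.
Match coefficients ⇒ f(k) = k*(3*k - 1)/10.
Then R = B(k−1)f/C = k*(k + 3)*(3*k - 1)/(2*(5*k + 1)), so s_k = R(k)·t_k = k*(3*k - 1)/((k + 1)*(k + 2)).
Δs = 2*(5*k + 1)/(k**3 + 6*k**2 + 11*k + 6), as required.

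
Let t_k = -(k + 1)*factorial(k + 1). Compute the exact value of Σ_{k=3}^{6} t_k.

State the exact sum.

Σ = -40296

Compute t_(k+1)/t_k: get (k + 2)**2/(k + 1).
Normal form (A,B,C) = (k + 2, 1, k + 1).
Solve (k + 2)·f(k+1) − (1)·f(k) = k + 1.
Degrees (1,0,1) ⇒ d ≤ 0.
Solving with deg f ≤ 0: f(k) = 1.
Then R = B(k−1)f/C = 1/(k + 1), so s_k = R(k)·t_k = -factorial(k + 1).
Check: Δs_k = -(k + 1)*factorial(k + 1). ✓
Sum = s_(7) − s_(3); s_(7) = -40320, s_(3) = -24 ⇒ -40296.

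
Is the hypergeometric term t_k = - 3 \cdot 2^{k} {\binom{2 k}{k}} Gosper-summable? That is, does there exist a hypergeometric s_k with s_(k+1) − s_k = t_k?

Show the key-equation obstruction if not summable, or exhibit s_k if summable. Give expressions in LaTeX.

No — key equation has no polynomial f.

Ratio r(k) = 4*(2*k + 1)/(k + 1).
A = 8*k + 4, B = k + 1, C = 1.
Key eq: (8*k + 4)·f(k+1) = (k)·f(k) + (1).
Degrees (1,1,0) ⇒ d ≤ -1.
deg f ≤ -1 is impossible — no certificate.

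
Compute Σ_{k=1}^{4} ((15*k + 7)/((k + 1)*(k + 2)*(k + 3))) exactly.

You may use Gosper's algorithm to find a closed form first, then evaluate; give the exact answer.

Σ = 16/7

Compute t_(k+1)/t_k: get (k + 1)*(15*k + 22)/((k + 4)*(15*k + 7)).
A = k + 1, B = k + 4, C = k + 7/15.
Key eq: (k + 1)·f(k+1) = (k + 3)·f(k) + (k + 7/15).
d = 2 from the (1,1,1) case.
Coefficient equations give f(k) = k*(11*k + 3)/30.
R(k) = B(k−1)·f(k)/C(k) = k*(k + 3)*(11*k + 3)/(2*(15*k + 7)); s_k = R·t_k = k*(11*k + 3)/(2*(k + 1)*(k + 2)).
Check: Δs_k = (15*k + 7)/(k**3 + 6*k**2 + 11*k + 6). ✓
Telescoping: Σ = s_(5) − s_(1) = 145/42 − (7/6) = 16/7.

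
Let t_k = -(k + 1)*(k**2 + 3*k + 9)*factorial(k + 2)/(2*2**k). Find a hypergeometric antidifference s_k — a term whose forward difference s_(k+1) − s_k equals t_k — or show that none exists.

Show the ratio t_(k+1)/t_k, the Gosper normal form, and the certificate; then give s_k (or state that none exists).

Compute t_(k+1)/t_k: get (k + 2)*(k + 3)*(3*k + (k + 1)**2 + 12)/(2*(k + 1)*(k**2 + 3*k + 9)).
Gosper form: A/B · C(k+1)/C(k) with A=k/2 + 3/2, B=1, C=k**3 + 4*k**2 + 12*k + 9.
f must satisfy (k/2 + 3/2)·f(k+1) − (1)·f(k) = k**3 + 4*k**2 + 12*k + 9.
Bound: deg f ≤ 2.
Coefficient equations give f(k) = 2*(k**2 + k + 3).
Get s_k = R·t_k = -(k**2 + k + 3)*factorial(k + 2)/2**k with R(k) = B(k−1)f(k)/C(k) = 2*(k**2 + k + 3)/((k + 1)*(k**2 + 3*k + 9)).
s_(k+1) − s_k = -(k + 1)*(k**2 + 3*k + 9)*factorial(k + 2)/(2*2**k) = t_k.

s_k = -(k**2 + k + 3)*factorial(k + 2)/2**k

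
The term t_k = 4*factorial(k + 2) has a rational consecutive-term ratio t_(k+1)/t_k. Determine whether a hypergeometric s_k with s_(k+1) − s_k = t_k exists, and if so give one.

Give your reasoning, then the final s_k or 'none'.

not Gosper-summable; s_k does not exist

Compute t_(k+1)/t_k: get k + 3.
Normal form (A,B,C) = (k + 3, 1, 1).
Set up (k + 3)·f(k+1) − (1)·f(k) − (1) = 0.
Bound: deg f ≤ -1.
deg f ≤ -1 is impossible — no certificate.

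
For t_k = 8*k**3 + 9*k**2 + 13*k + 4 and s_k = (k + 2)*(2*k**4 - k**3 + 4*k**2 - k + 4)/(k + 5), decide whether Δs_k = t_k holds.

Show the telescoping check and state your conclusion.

Invalid: residual 6*(-3*k**4 - 25*k**3 - 27*k**2 - 35*k - 8)/(k**2 + 11*k + 30) ≠ 0.

s_(k+1) = (k + 3)*(-k + 2*(k + 1)**4 - (k + 1)**3 + 4*(k + 1)**2 + 3)/(k + 6)
s_(k+1) − s_k = (8*k**5 + 79*k**4 + 202*k**3 + 255*k**2 + 224*k + 72)/(k**2 + 11*k + 30)
(s_(k+1) − s_k) − t_k = 6*(-3*k**4 - 25*k**3 - 27*k**2 - 35*k - 8)/(k**2 + 11*k + 30)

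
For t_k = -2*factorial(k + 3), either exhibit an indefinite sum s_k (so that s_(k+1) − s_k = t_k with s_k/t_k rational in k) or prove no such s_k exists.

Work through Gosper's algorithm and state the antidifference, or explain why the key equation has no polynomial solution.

Compute t_(k+1)/t_k: get k + 4.
Gosper form: A/B · C(k+1)/C(k) with A=k + 4, B=1, C=1.
Solve (k + 4)·f(k+1) − (1)·f(k) = 1.
deg f ≤ -1 (via 1,0,0).
Negative degree bound (-1): no f exists, t_k not Gosper-summable.

no hypergeometric antidifference exists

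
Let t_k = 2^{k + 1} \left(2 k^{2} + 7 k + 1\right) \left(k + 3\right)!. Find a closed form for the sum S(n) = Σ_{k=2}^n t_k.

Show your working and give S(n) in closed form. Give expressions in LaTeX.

r(k) = 2*(2*k**3 + 19*k**2 + 54*k + 40)/(2*k**2 + 7*k + 1) after simplifying.
Normal form (A,B,C) = (2*k + 8, 1, k**2 + 7*k/2 + 1/2).
Need (2*k + 8)·f(k+1) − (1)·f(k) = k**2 + 7*k/2 + 1/2.
deg f ≤ 1 (via 1,0,2).
Match coefficients ⇒ f(k) = (k - 1)/2.
Get s_k = R·t_k = 2**(k + 1)*(k - 1)*factorial(k + 3) with R(k) = B(k−1)f(k)/C(k) = (k - 1)/(2*k**2 + 7*k + 1).
Verify: 2**(k + 1)*(2*k**2 + 7*k + 1)*factorial(k + 3) matches t_k.
Telescope: S(n) = s_(n+1) − s_(2) = 2**(n + 2)*n*factorial(n + 4) − (960) = 4*2**n*n*factorial(n + 4) - 960.

S(n) = 4 \cdot 2^{n} n \left(n + 4\right)! - 960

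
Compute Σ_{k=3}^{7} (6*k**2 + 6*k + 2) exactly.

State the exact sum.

Step 1: r(k) = (3*k**2 + 9*k + 7)/(3*k**2 + 3*k + 1).
So A=1 and B=1, with C=k**2 + k + 1/3.
Need (1)·f(k+1) − (1)·f(k) = k**2 + k + 1/3.
Degrees (0,0,2) ⇒ d ≤ 3.
Solving with deg f ≤ 3: f(k) = k**3/3.
Then R = B(k−1)f/C = k**3/(3*k**2 + 3*k + 1), so s_k = R(k)·t_k = 2*k**3.
Δs = -2*k**3 + 2*(k + 1)**3, as required.
Evaluate s at k=8 and k=3: 1024 and 54; difference 970.

Σ = 970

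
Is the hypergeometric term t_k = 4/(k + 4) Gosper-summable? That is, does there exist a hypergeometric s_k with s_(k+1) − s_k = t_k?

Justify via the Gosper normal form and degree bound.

No — t_k has no hypergeometric antidifference.

Ratio r(k) = (k + 4)/(k + 5).
Factor: A=k + 4; B=k + 5; C=1.
Set up (k + 4)·f(k+1) − (k + 4)·f(k) − (1) = 0.
From deg A=1, deg B=1, deg C=0: d=0.
Write f(k) = c0. Then LHS − RHS = -1, requiring -1 = 0: contradictory. No certificate.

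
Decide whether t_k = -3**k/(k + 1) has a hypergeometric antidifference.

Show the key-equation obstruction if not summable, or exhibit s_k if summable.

No — t_k has no hypergeometric antidifference.

t_(k+1)/t_k = 3*(k + 1)/(k + 2).
Take A(k)=3*k + 3, B(k)=k + 2, C(k)=1.
Solve (3*k + 3)·f(k+1) − (k + 1)·f(k) = 1.
From deg A=1, deg B=1, deg C=0: d=-1.
Negative degree bound (-1): no f exists, t_k not Gosper-summable.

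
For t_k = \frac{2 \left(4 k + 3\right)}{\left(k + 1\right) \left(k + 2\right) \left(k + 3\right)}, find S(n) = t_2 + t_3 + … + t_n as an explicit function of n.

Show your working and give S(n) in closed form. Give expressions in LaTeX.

S(n) = \frac{23 n^{2} + 19 n - 42}{12 \left(n^{2} + 5 n + 6\right)}

Ratio r(k) = (k + 1)*(4*k + 7)/((k + 4)*(4*k + 3)).
So A=k + 1 and B=k + 4, with C=k + 3/4.
Solve (k + 1)·f(k+1) − (k + 3)·f(k) = k + 3/4.
Degrees (1,1,1) ⇒ d ≤ 2.
Solve for f: f(k) = k*(7*k + 5)/16 (degree 2 ≤ 2).
Get s_k = R·t_k = k*(7*k + 5)/(2*(k + 1)*(k + 2)) with R(k) = B(k−1)f(k)/C(k) = k*(k + 3)*(7*k + 5)/(4*(4*k + 3)).
Verify: 2*(4*k + 3)/(k**3 + 6*k**2 + 11*k + 6) matches t_k.
s_(n+1) = (7*n**2 + 19*n + 12)/(2*(n**2 + 5*n + 6)) and s_(2) = 19/12, so S(n) = (23*n**2 + 19*n - 42)/(12*(n**2 + 5*n + 6)).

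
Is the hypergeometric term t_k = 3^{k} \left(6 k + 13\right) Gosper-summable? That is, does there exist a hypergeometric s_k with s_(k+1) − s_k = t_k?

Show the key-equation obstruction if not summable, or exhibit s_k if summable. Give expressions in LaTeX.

Yes. s_k = 3^{k} \left(3 k + 2\right).

The ratio is 3*(6*k + 19)/(6*k + 13).
Normal form (A,B,C) = (3, 1, k + 13/6).
Set up (3)·f(k+1) − (1)·f(k) − (k + 13/6) = 0.
Degrees (0,0,1) ⇒ d ≤ 1.
Solve for f: f(k) = (3*k + 2)/6 (degree 1 ≤ 1).
Get s_k = R·t_k = 3**k*(3*k + 2) with R(k) = B(k−1)f(k)/C(k) = (3*k + 2)/(6*k + 13).
Δs = 3**k*(6*k + 13), as required.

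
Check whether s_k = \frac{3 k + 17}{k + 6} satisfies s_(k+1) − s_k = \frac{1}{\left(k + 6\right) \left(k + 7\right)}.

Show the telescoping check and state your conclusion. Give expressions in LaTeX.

Valid: the claim telescopes to t_k.

s_(k+1) = (3*k + 20)/(k + 7)
s_(k+1) − s_k = 1/(k**2 + 13*k + 42)
(s_(k+1) − s_k) − t_k = 0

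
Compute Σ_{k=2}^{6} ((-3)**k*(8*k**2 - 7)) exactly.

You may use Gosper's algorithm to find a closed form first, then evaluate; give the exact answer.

Ratio r(k) = 3*(7 - 8*(k + 1)**2)/(8*k**2 - 7).
Normal form (A,B,C) = (-3, 1, k**2 - 7/8).
Set up (-3)·f(k+1) − (1)·f(k) − (k**2 - 7/8) = 0.
Degrees (0,0,2) ⇒ d ≤ 2.
Solve for f: f(k) = -(2*k**2 - 3*k - 1)/8 (degree 2 ≤ 2).
R(k) = B(k−1)·f(k)/C(k) = -(2*k**2 - 3*k - 1)/(8*k**2 - 7); s_k = R·t_k = (-3)**k*(-2*k**2 + 3*k + 1).
Verify: (-3)**k*(8*k**2 - 7) matches t_k.
Evaluate s at k=7 and k=2: 166212 and -9; difference 166221.

Σ = 166221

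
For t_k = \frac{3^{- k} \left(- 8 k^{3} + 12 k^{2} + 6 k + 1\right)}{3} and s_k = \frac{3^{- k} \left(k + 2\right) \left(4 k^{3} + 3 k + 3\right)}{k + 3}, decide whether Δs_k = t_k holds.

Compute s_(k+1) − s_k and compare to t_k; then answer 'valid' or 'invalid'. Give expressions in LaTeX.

s_(k+1) = (k + 3)*(3*k + 4*(k + 1)**3 + 6)/(3*3**k*(k + 4))
s_(k+1) − s_k = (-8*k**5 - 36*k**4 + 18*k**3 + 145*k**2 + 69*k + 18)/(3*3**k*(k**2 + 7*k + 12))
(s_(k+1) − s_k) − t_k = 2*(4*k**4 + 12*k**3 - 21*k**2 - 5*k + 3)/(3*3**k*(k**2 + 7*k + 12))

Invalid: residual \frac{2 \cdot 3^{- k} \left(4 k^{4} + 12 k^{3} - 21 k^{2} - 5 k + 3\right)}{3 \left(k^{2} + 7 k + 12\right)} ≠ 0.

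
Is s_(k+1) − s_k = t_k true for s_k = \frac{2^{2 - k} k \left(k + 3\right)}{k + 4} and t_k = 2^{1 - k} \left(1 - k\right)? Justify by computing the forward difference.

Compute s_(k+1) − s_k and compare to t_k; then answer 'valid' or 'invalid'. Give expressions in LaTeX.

Invalid: residual \frac{2^{1 - k} \left(k^{2} + 5 k - 4\right)}{k^{2} + 9 k + 20} ≠ 0.

s_(k+1) = 2**(1 - k)*(k + 1)*(k + 4)/(k + 5)
s_(k+1) − s_k = 2**(1 - k)*(-k**3 - 7*k**2 - 6*k + 16)/(k**2 + 9*k + 20)
(s_(k+1) − s_k) − t_k = 2**(1 - k)*(k**2 + 5*k - 4)/(k**2 + 9*k + 20)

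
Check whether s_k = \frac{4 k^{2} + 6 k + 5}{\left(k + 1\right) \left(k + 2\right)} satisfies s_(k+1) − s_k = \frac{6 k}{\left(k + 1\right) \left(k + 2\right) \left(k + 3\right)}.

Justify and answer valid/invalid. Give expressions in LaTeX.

valid (s_(k+1) − s_k reduces to t_k)

s_(k+1) = (6*k + 4*(k + 1)**2 + 11)/((k + 2)*(k + 3))
s_(k+1) − s_k = 6*k/(k**3 + 6*k**2 + 11*k + 6)
(s_(k+1) − s_k) − t_k = 0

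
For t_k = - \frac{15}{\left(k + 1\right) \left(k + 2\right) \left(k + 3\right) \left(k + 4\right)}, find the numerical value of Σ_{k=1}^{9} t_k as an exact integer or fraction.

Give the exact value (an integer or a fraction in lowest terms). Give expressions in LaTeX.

Σ = -235/1144

r(k) = (k + 1)/(k + 5) after simplifying.
Factor: A=k + 1; B=k + 5; C=1.
Key eq: (k + 1)·f(k+1) = (k + 4)·f(k) + (1).
Bound: deg f ≤ 3.
A polynomial solution: f(k) = k*(k**2 + 6*k + 11)/18.
R(k) = B(k−1)·f(k)/C(k) = k*(k + 4)*(k**2 + 6*k + 11)/18; s_k = R·t_k = 5*k*(-k**2 - 6*k - 11)/(6*(k + 1)*(k + 2)*(k + 3)).
Check: Δs_k = -15/(k**4 + 10*k**3 + 35*k**2 + 50*k + 24). ✓
Sum = s_(10) − s_(1); s_(10) = -475/572, s_(1) = -5/8 ⇒ -235/1144.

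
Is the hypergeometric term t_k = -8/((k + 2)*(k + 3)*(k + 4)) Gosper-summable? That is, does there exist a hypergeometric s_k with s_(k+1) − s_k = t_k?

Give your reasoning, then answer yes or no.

Yes. s_k = 2*k*(-k - 5)/(3*(k + 2)*(k + 3)).

The ratio is (k + 2)/(k + 5).
Take A(k)=k + 2, B(k)=k + 5, C(k)=1.
Need (k + 2)·f(k+1) − (k + 4)·f(k) = 1.
d = 2 from the (1,1,0) case.
Match coefficients ⇒ f(k) = k*(k + 5)/12.
R(k) = B(k−1)·f(k)/C(k) = k*(k + 4)*(k + 5)/12; s_k = R·t_k = 2*k*(-k - 5)/(3*(k + 2)*(k + 3)).
s_(k+1) − s_k = -8/(k**3 + 9*k**2 + 26*k + 24) = t_k.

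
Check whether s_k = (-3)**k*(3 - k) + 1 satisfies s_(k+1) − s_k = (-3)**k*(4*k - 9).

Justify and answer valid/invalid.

Valid: the claim telescopes to t_k.

s_(k+1) = (-3)**(k + 1)*(2 - k) + 1
s_(k+1) − s_k = (-3)**k*(4*k - 9)
(s_(k+1) − s_k) − t_k = 0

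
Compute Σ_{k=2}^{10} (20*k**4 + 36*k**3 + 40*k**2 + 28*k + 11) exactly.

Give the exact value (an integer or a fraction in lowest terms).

The ratio is (20*k**4 + 116*k**3 + 268*k**2 + 296*k + 135)/(20*k**4 + 36*k**3 + 40*k**2 + 28*k + 11).
Take A(k)=1, B(k)=1, C(k)=k**4 + 9*k**3/5 + 2*k**2 + 7*k/5 + 11/20.
Need (1)·f(k+1) − (1)·f(k) = k**4 + 9*k**3/5 + 2*k**2 + 7*k/5 + 11/20.
Degrees (0,0,4) ⇒ d ≤ 5.
Solving with deg f ≤ 5: f(k) = k*(4*k**4 - k**3 + 2*k**2 + 3*k + 3)/20.
Get s_k = R·t_k = k*(4*k**4 - k**3 + 2*k**2 + 3*k + 3) with R(k) = B(k−1)f(k)/C(k) = k*(4*k**4 - k**3 + 2*k**2 + 3*k + 3)/(20*k**4 + 36*k**3 + 40*k**2 + 28*k + 11).
Δs = 20*k**4 + 36*k**3 + 40*k**2 + 28*k + 11, as required.
Telescoping: Σ = s_(11) − s_(2) = 632621 − (146) = 632475.

Σ = 632475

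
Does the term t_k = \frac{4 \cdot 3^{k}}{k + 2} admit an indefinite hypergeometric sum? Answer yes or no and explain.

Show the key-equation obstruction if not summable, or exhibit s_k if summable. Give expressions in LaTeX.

Compute t_(k+1)/t_k: get 3*(k + 2)/(k + 3).
A = 3*k + 6, B = k + 3, C = 1.
f must satisfy (3*k + 6)·f(k+1) − (k + 2)·f(k) = 1.
deg f ≤ -1 (via 1,1,0).
d = -1 < 0 ⇒ no nonzero polynomial f; not summable.

No — negative degree bound, so no certificate f.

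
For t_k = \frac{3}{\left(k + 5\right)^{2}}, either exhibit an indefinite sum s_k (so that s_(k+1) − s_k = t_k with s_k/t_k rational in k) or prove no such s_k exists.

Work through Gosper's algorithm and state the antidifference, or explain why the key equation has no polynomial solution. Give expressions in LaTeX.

none (Gosper's algorithm certifies no s_k)

t_(k+1)/t_k = (k + 5)**2/(k + 6)**2.
Take A(k)=k**2 + 10*k + 25, B(k)=k**2 + 12*k + 36, C(k)=1.
Solve (k**2 + 10*k + 25)·f(k+1) − (k**2 + 10*k + 25)·f(k) = 1.
Bound: deg f ≤ 0.
Put f(k) = c0: A·f(k+1) − B(k−1)·f(k) − C = -1; need -1 = 0 — inconsistent ⇒ no f, not summable.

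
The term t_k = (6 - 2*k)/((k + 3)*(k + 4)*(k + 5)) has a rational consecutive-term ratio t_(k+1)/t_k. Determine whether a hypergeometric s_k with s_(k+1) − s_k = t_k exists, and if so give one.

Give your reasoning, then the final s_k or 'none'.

t_(k+1)/t_k = (k - 2)*(k + 3)/((k - 3)*(k + 6)).
A = k + 3, B = k + 6, C = k - 3.
Set up (k + 3)·f(k+1) − (k + 5)·f(k) − (k - 3) = 0.
From deg A=1, deg B=1, deg C=1: d=2.
Coefficient equations give f(k) = -k.
R(k) = B(k−1)·f(k)/C(k) = -k*(k + 5)/(k - 3); s_k = R·t_k = 2*k/((k + 3)*(k + 4)).
s_(k+1) − s_k = 2*(3 - k)/(k**3 + 12*k**2 + 47*k + 60) = t_k.

s_k = 2*k/((k + 3)*(k + 4))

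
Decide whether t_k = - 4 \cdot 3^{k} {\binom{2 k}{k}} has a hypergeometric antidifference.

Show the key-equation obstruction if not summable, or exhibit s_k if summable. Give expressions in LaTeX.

Compute t_(k+1)/t_k: get 6*(2*k + 1)/(k + 1).
Factor: A=12*k + 6; B=k + 1; C=1.
Solve (12*k + 6)·f(k+1) − (k)·f(k) = 1.
From deg A=1, deg B=1, deg C=0: d=-1.
Bound -1 < 0, so the key equation has no polynomial solution.

No — key equation has no polynomial f.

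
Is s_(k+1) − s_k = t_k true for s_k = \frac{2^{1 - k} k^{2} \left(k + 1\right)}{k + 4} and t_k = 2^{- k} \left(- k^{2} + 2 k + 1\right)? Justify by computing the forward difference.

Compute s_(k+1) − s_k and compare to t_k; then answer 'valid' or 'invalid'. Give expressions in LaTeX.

s_(k+1) = (k + 1)**2*(k + 2)/(2**k*(k + 5))
s_(k+1) − s_k = (-k**4 - 4*k**3 + 11*k**2 + 22*k + 8)/(2**k*(k**2 + 9*k + 20))
(s_(k+1) − s_k) − t_k = 3*(k**3 + 4*k**2 - 9*k - 4)/(2**k*(k**2 + 9*k + 20))

Invalid: residual \frac{3 \cdot 2^{- k} \left(k^{3} + 4 k^{2} - 9 k - 4\right)}{k^{2} + 9 k + 20} ≠ 0.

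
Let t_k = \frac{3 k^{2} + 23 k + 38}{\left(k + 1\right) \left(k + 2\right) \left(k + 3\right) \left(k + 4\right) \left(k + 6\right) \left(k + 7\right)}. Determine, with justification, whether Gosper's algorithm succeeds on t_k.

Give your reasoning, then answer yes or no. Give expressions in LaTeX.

Yes. s_k = \frac{k \left(k^{2} + 10 k + 27\right)}{18 \left(k^{3} + 10 k^{2} + 27 k + 18\right)}.

r(k) = (k + 1)*(k + 6)*(23*k + 3*(k + 1)**2 + 61)/((k + 5)*(k + 8)*(3*k**2 + 23*k + 38)) after simplifying.
Take A(k)=k + 1, B(k)=k + 8, C(k)=k**3 + 38*k**2/3 + 51*k + 190/3.
f must satisfy (k + 1)·f(k+1) − (k + 7)·f(k) = k**3 + 38*k**2/3 + 51*k + 190/3.
Degrees (1,1,3) ⇒ d ≤ 6.
Solving with deg f ≤ 6: f(k) = k*(k + 2)*(k + 4)*(k + 5)*(k**2 + 10*k + 27)/54.
So s_k = (B(k−1)f/C)·t_k = (k*(k + 2)*(k + 4)*(k + 7)*(k**2 + 10*k + 27)/(18*(3*k**2 + 23*k + 38)))·t_k = k*(k**2 + 10*k + 27)/(18*(k**3 + 10*k**2 + 27*k + 18)).
Check: Δs_k = (3*k**2 + 23*k + 38)/(k**6 + 23*k**5 + 207*k**4 + 925*k**3 + 2144*k**2 + 2412*k + 1008). ✓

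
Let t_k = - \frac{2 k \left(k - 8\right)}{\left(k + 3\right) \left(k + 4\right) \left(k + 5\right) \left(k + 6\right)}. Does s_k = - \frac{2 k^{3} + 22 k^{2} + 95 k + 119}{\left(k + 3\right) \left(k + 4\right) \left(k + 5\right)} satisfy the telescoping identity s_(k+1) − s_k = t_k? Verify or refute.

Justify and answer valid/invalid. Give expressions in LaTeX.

Valid: the claim telescopes to t_k.

s_(k+1) = (-95*k - 2*(k + 1)**3 - 22*(k + 1)**2 - 214)/((k + 4)*(k + 5)*(k + 6))
s_(k+1) − s_k = 2*k*(8 - k)/(k**4 + 18*k**3 + 119*k**2 + 342*k + 360)
(s_(k+1) − s_k) − t_k = 0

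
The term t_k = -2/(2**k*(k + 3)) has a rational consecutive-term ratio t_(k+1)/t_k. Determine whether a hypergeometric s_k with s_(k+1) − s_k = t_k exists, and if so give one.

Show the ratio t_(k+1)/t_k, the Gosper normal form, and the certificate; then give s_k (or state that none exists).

none — t_k is not Gosper-summable

t_(k+1)/t_k = (k + 3)/(2*(k + 4)).
Gosper form: A/B · C(k+1)/C(k) with A=k/2 + 3/2, B=k + 4, C=1.
f must satisfy (k/2 + 3/2)·f(k+1) − (k + 3)·f(k) = 1.
Degrees (1,1,0) ⇒ d ≤ -1.
d = -1 < 0 ⇒ no nonzero polynomial f; not summable.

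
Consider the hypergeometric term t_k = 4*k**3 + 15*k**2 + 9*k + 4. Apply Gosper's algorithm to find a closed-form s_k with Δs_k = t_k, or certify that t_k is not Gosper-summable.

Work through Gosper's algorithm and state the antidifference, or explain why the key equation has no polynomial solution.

Ratio r(k) = (4*k**3 + 27*k**2 + 51*k + 32)/(4*k**3 + 15*k**2 + 9*k + 4).
Take A(k)=1, B(k)=1, C(k)=k**3 + 15*k**2/4 + 9*k/4 + 1.
f must satisfy (1)·f(k+1) − (1)·f(k) = k**3 + 15*k**2/4 + 9*k/4 + 1.
Degrees (0,0,3) ⇒ d ≤ 4.
Match coefficients ⇒ f(k) = k*(k**3 + 3*k**2 - 2*k + 2)/4.
Certificate R = B(k−1)f/C = k*(k**3 + 3*k**2 - 2*k + 2)/(4*k**3 + 15*k**2 + 9*k + 4) gives s_k = k*(k**3 + 3*k**2 - 2*k + 2).
Verify: 4*k**3 + 15*k**2 + 9*k + 4 matches t_k.

s_k = k*(k**3 + 3*k**2 - 2*k + 2)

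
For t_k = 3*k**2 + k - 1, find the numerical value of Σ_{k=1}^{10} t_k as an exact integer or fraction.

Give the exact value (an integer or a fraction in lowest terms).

Step 1: r(k) = (k + 3*(k + 1)**2)/(3*k**2 + k - 1).
A = 1, B = 1, C = k**2 + k/3 - 1/3.
Need (1)·f(k+1) − (1)·f(k) = k**2 + k/3 - 1/3.
Degrees (0,0,2) ⇒ d ≤ 3.
Solving with deg f ≤ 3: f(k) = k*(k**2 - k - 1)/3.
R(k) = B(k−1)·f(k)/C(k) = k*(k**2 - k - 1)/(3*k**2 + k - 1); s_k = R·t_k = k*(k**2 - k - 1).
Verify: 3*k**2 + k - 1 matches t_k.
Evaluate s at k=11 and k=1: 1199 and -1; difference 1200.

Σ = 1200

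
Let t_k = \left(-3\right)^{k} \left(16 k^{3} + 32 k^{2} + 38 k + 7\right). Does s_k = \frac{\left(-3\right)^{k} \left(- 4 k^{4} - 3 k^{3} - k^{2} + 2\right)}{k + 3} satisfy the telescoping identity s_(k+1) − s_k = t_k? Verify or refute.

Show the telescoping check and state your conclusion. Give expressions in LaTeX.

Invalid: residual \frac{\left(-3\right)^{k} \left(- 32 k^{4} - 168 k^{3} - 266 k^{2} - 246 k - 38\right)}{k^{2} + 7 k + 12} ≠ 0.

s_(k+1) = 3*(-3)**k*(4*k**4 + 19*k**3 + 34*k**2 + 27*k + 6)/(k + 4)
s_(k+1) − s_k = (-3)**k*(16*k**5 + 112*k**4 + 286*k**3 + 391*k**2 + 259*k + 46)/(k**2 + 7*k + 12)
(s_(k+1) − s_k) − t_k = (-3)**k*(-32*k**4 - 168*k**3 - 266*k**2 - 246*k - 38)/(k**2 + 7*k + 12)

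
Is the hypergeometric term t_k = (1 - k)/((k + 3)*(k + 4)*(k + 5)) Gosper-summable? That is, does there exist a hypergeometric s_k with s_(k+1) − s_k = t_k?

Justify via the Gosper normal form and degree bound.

Yes. s_k = k*(5 - k)/(12*(k + 3)*(k + 4)).

Ratio r(k) = k*(k + 3)/((k - 1)*(k + 6)).
Gosper form: A/B · C(k+1)/C(k) with A=k + 3, B=k + 6, C=k - 1.
Set up (k + 3)·f(k+1) − (k + 5)·f(k) − (k - 1) = 0.
d = 2 from the (1,1,1) case.
A polynomial solution: f(k) = k*(k - 5)/12.
So s_k = (B(k−1)f/C)·t_k = (k*(k - 5)*(k + 5)/(12*(k - 1)))·t_k = k*(5 - k)/(12*(k + 3)*(k + 4)).
Check: Δs_k = (1 - k)/(k**3 + 12*k**2 + 47*k + 60). ✓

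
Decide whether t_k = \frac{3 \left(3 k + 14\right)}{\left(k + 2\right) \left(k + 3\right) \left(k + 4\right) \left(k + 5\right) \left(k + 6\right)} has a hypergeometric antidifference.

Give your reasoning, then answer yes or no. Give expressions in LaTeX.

Yes. s_k = \frac{k \left(k^{2} + 10 k + 31\right)}{10 \left(k^{3} + 10 k^{2} + 31 k + 30\right)}.

The ratio is (k + 2)*(3*k + 17)/((k + 7)*(3*k + 14)).
Factor: A=k + 2; B=k + 7; C=k + 14/3.
Set up (k + 2)·f(k+1) − (k + 6)·f(k) − (k + 14/3) = 0.
Bound: deg f ≤ 4.
A polynomial solution: f(k) = k*(k + 4)*(k**2 + 10*k + 31)/90.
So s_k = (B(k−1)f/C)·t_k = (k*(k + 4)*(k + 6)*(k**2 + 10*k + 31)/(30*(3*k + 14)))·t_k = k*(k**2 + 10*k + 31)/(10*(k**3 + 10*k**2 + 31*k + 30)).
s_(k+1) − s_k = 3*(3*k + 14)/(k**5 + 20*k**4 + 155*k**3 + 580*k**2 + 1044*k + 720) = t_k.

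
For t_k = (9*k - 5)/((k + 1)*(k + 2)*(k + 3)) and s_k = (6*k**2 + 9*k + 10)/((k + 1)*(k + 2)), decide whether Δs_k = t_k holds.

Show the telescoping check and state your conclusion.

valid (s_(k+1) − s_k reduces to t_k)

s_(k+1) = (9*k + 6*(k + 1)**2 + 19)/((k + 2)*(k + 3))
s_(k+1) − s_k = (9*k - 5)/(k**3 + 6*k**2 + 11*k + 6)
(s_(k+1) − s_k) − t_k = 0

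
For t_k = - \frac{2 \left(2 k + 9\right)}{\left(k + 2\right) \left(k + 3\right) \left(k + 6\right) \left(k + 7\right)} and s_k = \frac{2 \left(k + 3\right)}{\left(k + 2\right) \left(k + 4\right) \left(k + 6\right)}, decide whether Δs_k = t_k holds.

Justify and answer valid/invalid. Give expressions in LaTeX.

Invalid: residual \frac{6 \left(k^{2} + 9 k + 19\right)}{k^{6} + 27 k^{5} + 295 k^{4} + 1665 k^{3} + 5104 k^{2} + 8028 k + 5040} ≠ 0.

s_(k+1) = 2*(k + 4)/((k + 3)*(k + 5)*(k + 7))
s_(k+1) − s_k = 2*(-2*k**3 - 24*k**2 - 94*k - 123)/(k**6 + 27*k**5 + 295*k**4 + 1665*k**3 + 5104*k**2 + 8028*k + 5040)
(s_(k+1) − s_k) − t_k = 6*(k**2 + 9*k + 19)/(k**6 + 27*k**5 + 295*k**4 + 1665*k**3 + 5104*k**2 + 8028*k + 5040)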